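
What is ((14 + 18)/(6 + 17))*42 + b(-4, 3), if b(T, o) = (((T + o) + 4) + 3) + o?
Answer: 1551/23 ≈ 67.435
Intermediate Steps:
b(T, o) = 7 + T + 2*o (b(T, o) = ((4 + T + o) + 3) + o = (7 + T + o) + o = 7 + T + 2*o)
((14 + 18)/(6 + 17))*42 + b(-4, 3) = ((14 + 18)/(6 + 17))*42 + (7 - 4 + 2*3) = (32/23)*42 + (7 - 4 + 6) = (32*(1/23))*42 + 9 = (32/23)*42 + 9 = 1344/23 + 9 = 1551/23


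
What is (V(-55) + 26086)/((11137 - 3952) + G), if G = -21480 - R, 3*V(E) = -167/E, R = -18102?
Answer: 4304357/628155 ≈ 6.8524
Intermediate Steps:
V(E) = -167/(3*E) (V(E) = (-167/E)/3 = -167/(3*E))
G = -3378 (G = -21480 - 1*(-18102) = -21480 + 18102 = -3378)
(V(-55) + 26086)/((11137 - 3952) + G) = (-167/3/(-55) + 26086)/((11137 - 3952) - 3378) = (-167/3*(-1/55) + 26086)/(7185 - 3378) = (167/165 + 26086)/3807 = (4304357/165)*(1/3807) = 4304357/628155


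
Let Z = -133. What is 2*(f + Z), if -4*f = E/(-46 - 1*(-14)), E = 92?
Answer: -4233/16 ≈ -264.56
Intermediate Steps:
f = 23/32 (f = -23/(-46 - 1*(-14)) = -23/(-46 + 14) = -23/(-32) = -23*(-1)/32 = -¼*(-23/8) = 23/32 ≈ 0.71875)
2*(f + Z) = 2*(23/32 - 133) = 2*(-4233/32) = -4233/16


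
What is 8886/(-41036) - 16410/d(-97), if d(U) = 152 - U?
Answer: -112602229/1702994 ≈ -66.120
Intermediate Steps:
8886/(-41036) - 16410/d(-97) = 8886/(-41036) - 16410/(152 - 1*(-97)) = 8886*(-1/41036) - 16410/(152 + 97) = -4443/20518 - 16410/249 = -4443/20518 - 16410*1/249 = -4443/20518 - 5470/83 = -112602229/1702994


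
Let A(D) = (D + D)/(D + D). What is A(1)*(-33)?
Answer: -33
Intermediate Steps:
A(D) = 1 (A(D) = (2*D)/((2*D)) = (2*D)*(1/(2*D)) = 1)
A(1)*(-33) = 1*(-33) = -33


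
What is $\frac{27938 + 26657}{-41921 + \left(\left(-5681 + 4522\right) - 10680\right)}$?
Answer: $- \frac{10919}{10752} \approx -1.0155$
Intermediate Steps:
$\frac{27938 + 26657}{-41921 + \left(\left(-5681 + 4522\right) - 10680\right)} = \frac{54595}{-41921 - 11839} = \frac{54595}{-53760} = 54595 \left(- \frac{1}{53760}\right) = - \frac{10919}{10752}$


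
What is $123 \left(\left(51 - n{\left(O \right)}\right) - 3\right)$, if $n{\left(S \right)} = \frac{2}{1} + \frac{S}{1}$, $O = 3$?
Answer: $5289$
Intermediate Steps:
$n{\left(S \right)} = 2 + S$ ($n{\left(S \right)} = 2 \cdot 1 + S 1 = 2 + S$)
$123 \left(\left(51 - n{\left(O \right)}\right) - 3\right) = 123 \left(\left(51 - \left(2 + 3\right)\right) - 3\right) = 123 \left(\left(51 - 5\right) - 3\right) = 123 \left(46 - 3\right) = 123 \cdot 43 = 5289$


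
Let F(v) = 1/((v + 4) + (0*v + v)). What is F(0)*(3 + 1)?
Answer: 1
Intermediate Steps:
F(v) = 1/(4 + 2*v) (F(v) = 1/((4 + v) + (0 + v)) = 1/((4 + v) + v) = 1/(4 + 2*v))
F(0)*(3 + 1) = (1/(2*(2 + 0)))*(3 + 1) = ((½)/2)*4 = ((½)*(½))*4 = (¼)*4 = 1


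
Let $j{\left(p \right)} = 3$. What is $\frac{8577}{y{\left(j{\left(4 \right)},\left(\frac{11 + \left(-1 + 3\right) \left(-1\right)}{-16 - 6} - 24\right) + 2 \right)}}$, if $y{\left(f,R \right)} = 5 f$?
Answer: $\frac{2859}{5} \approx 571.8$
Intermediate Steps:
$\frac{8577}{y{\left(j{\left(4 \right)},\left(\frac{11 + \left(-1 + 3\right) \left(-1\right)}{-16 - 6} - 24\right) + 2 \right)}} = \frac{8577}{5 \cdot 3} = \frac{8577}{15} = 8577 \cdot \frac{1}{15} = \frac{2859}{5}$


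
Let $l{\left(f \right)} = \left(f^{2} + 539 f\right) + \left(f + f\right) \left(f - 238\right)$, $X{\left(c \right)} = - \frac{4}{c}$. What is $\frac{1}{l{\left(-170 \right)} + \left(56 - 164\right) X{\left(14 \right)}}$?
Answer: $\frac{7}{532146} \approx 1.3154 \cdot 10^{-5}$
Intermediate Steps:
$l{\left(f \right)} = f^{2} + 539 f + 2 f \left(-238 + f\right)$ ($l{\left(f \right)} = \left(f^{2} + 539 f\right) + 2 f \left(-238 + f\right) = f^{2} + 539 f + 2 f \left(-238 + f\right)$)
$\frac{1}{l{\left(-170 \right)} + \left(56 - 164\right) X{\left(14 \right)}} = \frac{1}{3 \left(-170\right) \left(21 - 170\right) + \left(56 - 164\right) \left(- \frac{4}{14}\right)} = \frac{1}{3 \left(-170\right) \left(-149\right) + \left(56 - 164\right) \left(\left(-4\right) \frac{1}{14}\right)} = \frac{1}{75990 + \left(56 - 164\right) \left(- \frac{2}{7}\right)} = \frac{1}{75990 - - \frac{216}{7}} = \frac{1}{75990 + \frac{216}{7}} = \frac{1}{\frac{532146}{7}} = \frac{7}{532146}$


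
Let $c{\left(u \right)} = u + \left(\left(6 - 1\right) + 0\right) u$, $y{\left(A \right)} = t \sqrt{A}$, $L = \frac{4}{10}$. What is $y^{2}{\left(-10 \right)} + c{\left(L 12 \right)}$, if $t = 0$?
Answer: $\frac{144}{5} \approx 28.8$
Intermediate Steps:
$L = \frac{2}{5}$ ($L = 4 \cdot \frac{1}{10} = \frac{2}{5} \approx 0.4$)
$y{\left(A \right)} = 0$ ($y{\left(A \right)} = 0 \sqrt{A} = 0$)
$c{\left(u \right)} = 6 u$ ($c{\left(u \right)} = u + \left(5 + 0\right) u = u + 5 u = 6 u$)
$y^{2}{\left(-10 \right)} + c{\left(L 12 \right)} = 0^{2} + 6 \cdot \frac{2}{5} \cdot 12 = 0 + 6 \cdot \frac{24}{5} = 0 + \frac{144}{5} = \frac{144}{5}$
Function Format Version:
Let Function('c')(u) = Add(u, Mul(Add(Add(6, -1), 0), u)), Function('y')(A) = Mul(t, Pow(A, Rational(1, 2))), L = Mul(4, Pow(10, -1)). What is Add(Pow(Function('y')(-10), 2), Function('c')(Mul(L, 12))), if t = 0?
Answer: Rational(144, 5) ≈ 28.800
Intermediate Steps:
L = Rational(2, 5) (L = Mul(4, Rational(1, 10)) = Rational(2, 5) ≈ 0.40000)
Function('y')(A) = 0 (Function('y')(A) = Mul(0, Pow(A, Rational(1, 2))) = 0)
Function('c')(u) = Mul(6, u) (Function('c')(u) = Add(u, Mul(Add(5, 0), u)) = Add(u, Mul(5, u)) = Mul(6, u))
Add(Pow(Function('y')(-10), 2), Function('c')(Mul(L, 12))) = Add(Pow(0, 2), Mul(6, Mul(Rational(2, 5), 12))) = Add(0, Mul(6, Rational(24, 5))) = Add(0, Rational(144, 5)) = Rational(144, 5)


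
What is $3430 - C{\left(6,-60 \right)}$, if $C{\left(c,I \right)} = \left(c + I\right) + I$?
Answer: $3544$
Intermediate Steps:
$C{\left(c,I \right)} = c + 2 I$ ($C{\left(c,I \right)} = \left(I + c\right) + I = c + 2 I$)
$3430 - C{\left(6,-60 \right)} = 3430 - \left(6 + 2 \left(-60\right)\right) = 3430 - \left(6 - 120\right) = 3430 - -114 = 3430 + 114 = 3544$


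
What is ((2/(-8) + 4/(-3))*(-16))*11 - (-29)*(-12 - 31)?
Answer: -2905/3 ≈ -968.33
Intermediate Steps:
((2/(-8) + 4/(-3))*(-16))*11 - (-29)*(-12 - 31) = ((2*(-1/8) + 4*(-1/3))*(-16))*11 - (-29)*(-43) = ((-1/4 - 4/3)*(-16))*11 - 1*1247 = -19/12*(-16)*11 - 1247 = (76/3)*11 - 1247 = 836/3 - 1247 = -2905/3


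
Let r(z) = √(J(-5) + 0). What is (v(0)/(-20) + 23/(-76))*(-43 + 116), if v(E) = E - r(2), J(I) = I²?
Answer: -73/19 ≈ -3.8421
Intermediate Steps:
r(z) = 5 (r(z) = √((-5)² + 0) = √(25 + 0) = √25 = 5)
v(E) = -5 + E (v(E) = E - 1*5 = E - 5 = -5 + E)
(v(0)/(-20) + 23/(-76))*(-43 + 116) = ((-5 + 0)/(-20) + 23/(-76))*(-43 + 116) = (-5*(-1/20) + 23*(-1/76))*73 = (¼ - 23/76)*73 = -1/19*73 = -73/19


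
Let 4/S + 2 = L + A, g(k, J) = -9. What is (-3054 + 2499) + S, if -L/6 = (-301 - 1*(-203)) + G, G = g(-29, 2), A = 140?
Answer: -108224/195 ≈ -555.00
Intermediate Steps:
G = -9
L = 642 (L = -6*((-301 - 1*(-203)) - 9) = -6*((-301 + 203) - 9) = -6*(-98 - 9) = -6*(-107) = 642)
S = 1/195 (S = 4/(-2 + (642 + 140)) = 4/(-2 + 782) = 4/780 = 4*(1/780) = 1/195 ≈ 0.0051282)
(-3054 + 2499) + S = (-3054 + 2499) + 1/195 = -555 + 1/195 = -108224/195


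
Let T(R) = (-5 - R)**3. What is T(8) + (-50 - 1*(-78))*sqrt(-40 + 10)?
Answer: -2197 + 28*I*sqrt(30) ≈ -2197.0 + 153.36*I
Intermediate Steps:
T(8) + (-50 - 1*(-78))*sqrt(-40 + 10) = -(5 + 8)**3 + (-50 - 1*(-78))*sqrt(-40 + 10) = -1*13**3 + (-50 + 78)*sqrt(-30) = -1*2197 + 28*(I*sqrt(30)) = -2197 + 28*I*sqrt(30)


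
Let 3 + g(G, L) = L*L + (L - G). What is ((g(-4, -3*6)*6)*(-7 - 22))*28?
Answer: -1495704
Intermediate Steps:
g(G, L) = -3 + L + L² - G (g(G, L) = -3 + (L*L + (L - G)) = -3 + (L² + (L - G)) = -3 + (L + L² - G) = -3 + L + L² - G)
((g(-4, -3*6)*6)*(-7 - 22))*28 = (((-3 - 3*6 + (-3*6)² - 1*(-4))*6)*(-7 - 22))*28 = (((-3 - 18 + (-18)² + 4)*6)*(-29))*28 = (((-3 - 18 + 324 + 4)*6)*(-29))*28 = ((307*6)*(-29))*28 = (1842*(-29))*28 = -53418*28 = -1495704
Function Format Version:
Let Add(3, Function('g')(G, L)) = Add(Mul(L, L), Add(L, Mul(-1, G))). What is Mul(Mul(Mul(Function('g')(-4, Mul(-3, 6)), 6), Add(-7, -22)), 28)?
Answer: -1495704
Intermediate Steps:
Function('g')(G, L) = Add(-3, L, Pow(L, 2), Mul(-1, G)) (Function('g')(G, L) = Add(-3, Add(Mul(L, L), Add(L, Mul(-1, G)))) = Add(-3, Add(Pow(L, 2), Add(L, Mul(-1, G)))) = Add(-3, Add(L, Pow(L, 2), Mul(-1, G))) = Add(-3, L, Pow(L, 2), Mul(-1, G)))
Mul(Mul(Mul(Function('g')(-4, Mul(-3, 6)), 6), Add(-7, -22)), 28) = Mul(Mul(Mul(Add(-3, Mul(-3, 6), Pow(Mul(-3, 6), 2), Mul(-1, -4)), 6), Add(-7, -22)), 28) = Mul(Mul(Mul(Add(-3, -18, Pow(-18, 2), 4), 6), -29), 28) = Mul(Mul(Mul(Add(-3, -18, 324, 4), 6), -29), 28) = Mul(Mul(Mul(307, 6), -29), 28) = Mul(Mul(1842, -29), 28) = Mul(-53418, 28) = -1495704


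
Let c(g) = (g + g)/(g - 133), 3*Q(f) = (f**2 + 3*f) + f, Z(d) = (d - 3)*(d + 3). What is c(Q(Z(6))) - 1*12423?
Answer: -906600/73 ≈ -12419.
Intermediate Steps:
Z(d) = (-3 + d)*(3 + d)
Q(f) = f**2/3 + 4*f/3 (Q(f) = ((f**2 + 3*f) + f)/3 = (f**2 + 4*f)/3 = f**2/3 + 4*f/3)
c(g) = 2*g/(-133 + g) (c(g) = (2*g)/(-133 + g) = 2*g/(-133 + g))
c(Q(Z(6))) - 1*12423 = 2*((-9 + 6**2)*(4 + (-9 + 6**2))/3)/(-133 + (-9 + 6**2)*(4 + (-9 + 6**2))/3) - 1*12423 = 2*((-9 + 36)*(4 + (-9 + 36))/3)/(-133 + (-9 + 36)*(4 + (-9 + 36))/3) - 12423 = 2*((1/3)*27*(4 + 27))/(-133 + (1/3)*27*(4 + 27)) - 12423 = 2*((1/3)*27*31)/(-133 + (1/3)*27*31) - 12423 = 2*279/(-133 + 279) - 12423 = 2*279/146 - 12423 = 2*279*(1/146) - 12423 = 279/73 - 12423 = -906600/73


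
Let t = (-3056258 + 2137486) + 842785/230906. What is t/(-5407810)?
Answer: 212149124647/1248695775860 ≈ 0.16990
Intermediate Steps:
t = -212149124647/230906 (t = -918772 + 842785*(1/230906) = -918772 + 842785/230906 = -212149124647/230906 ≈ -9.1877e+5)
t/(-5407810) = -212149124647/230906/(-5407810) = -212149124647/230906*(-1/5407810) = 212149124647/1248695775860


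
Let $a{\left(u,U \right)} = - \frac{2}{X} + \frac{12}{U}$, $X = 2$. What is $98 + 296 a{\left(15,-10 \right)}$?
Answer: $- \frac{2766}{5} \approx -553.2$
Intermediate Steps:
$a{\left(u,U \right)} = -1 + \frac{12}{U}$ ($a{\left(u,U \right)} = - \frac{2}{2} + \frac{12}{U} = \left(-2\right) \frac{1}{2} + \frac{12}{U} = -1 + \frac{12}{U}$)
$98 + 296 a{\left(15,-10 \right)} = 98 + 296 \frac{12 - -10}{-10} = 98 + 296 \left(- \frac{12 + 10}{10}\right) = 98 + 296 \left(\left(- \frac{1}{10}\right) 22\right) = 98 + 296 \left(- \frac{11}{5}\right) = 98 - \frac{3256}{5} = - \frac{2766}{5}$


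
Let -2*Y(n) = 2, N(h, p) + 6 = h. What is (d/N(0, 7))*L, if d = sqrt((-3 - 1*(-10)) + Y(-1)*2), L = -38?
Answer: 19*sqrt(5)/3 ≈ 14.162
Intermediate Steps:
N(h, p) = -6 + h
Y(n) = -1 (Y(n) = -1/2*2 = -1)
d = sqrt(5) (d = sqrt((-3 - 1*(-10)) - 1*2) = sqrt((-3 + 10) - 2) = sqrt(7 - 2) = sqrt(5) ≈ 2.2361)
(d/N(0, 7))*L = (sqrt(5)/(-6 + 0))*(-38) = (sqrt(5)/(-6))*(-38) = -sqrt(5)/6*(-38) = 19*sqrt(5)/3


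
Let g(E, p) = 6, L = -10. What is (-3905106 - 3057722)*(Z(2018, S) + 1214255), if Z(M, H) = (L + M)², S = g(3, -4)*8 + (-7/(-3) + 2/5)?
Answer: -36529216830132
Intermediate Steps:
S = 761/15 (S = 6*8 + (-7/(-3) + 2/5) = 48 + (-7*(-⅓) + 2*(⅕)) = 48 + (7/3 + ⅖) = 48 + 41/15 = 761/15 ≈ 50.733)
Z(M, H) = (-10 + M)²
(-3905106 - 3057722)*(Z(2018, S) + 1214255) = (-3905106 - 3057722)*((-10 + 2018)² + 1214255) = -6962828*(2008² + 1214255) = -6962828*(4032064 + 1214255) = -6962828*5246319 = -36529216830132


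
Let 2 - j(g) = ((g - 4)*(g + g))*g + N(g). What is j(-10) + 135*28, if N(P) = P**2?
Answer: 6482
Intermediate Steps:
j(g) = 2 - g**2 - 2*g**2*(-4 + g) (j(g) = 2 - (((g - 4)*(g + g))*g + g**2) = 2 - (((-4 + g)*(2*g))*g + g**2) = 2 - ((2*g*(-4 + g))*g + g**2) = 2 - (2*g**2*(-4 + g) + g**2) = 2 - (g**2 + 2*g**2*(-4 + g)) = 2 + (-g**2 - 2*g**2*(-4 + g)) = 2 - g**2 - 2*g**2*(-4 + g))
j(-10) + 135*28 = (2 - 2*(-10)**3 + 7*(-10)**2) + 135*28 = (2 - 2*(-1000) + 7*100) + 3780 = (2 + 2000 + 700) + 3780 = 2702 + 3780 = 6482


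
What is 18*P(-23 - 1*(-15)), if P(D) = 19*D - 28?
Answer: -3240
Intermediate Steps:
P(D) = -28 + 19*D
18*P(-23 - 1*(-15)) = 18*(-28 + 19*(-23 - 1*(-15))) = 18*(-28 + 19*(-23 + 15)) = 18*(-28 + 19*(-8)) = 18*(-28 - 152) = 18*(-180) = -3240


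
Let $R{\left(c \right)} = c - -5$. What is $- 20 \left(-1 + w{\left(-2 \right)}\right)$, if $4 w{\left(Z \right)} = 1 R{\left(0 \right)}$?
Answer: $-5$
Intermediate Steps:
$R{\left(c \right)} = 5 + c$ ($R{\left(c \right)} = c + 5 = 5 + c$)
$w{\left(Z \right)} = \frac{5}{4}$ ($w{\left(Z \right)} = \frac{1 \left(5 + 0\right)}{4} = \frac{1 \cdot 5}{4} = \frac{1}{4} \cdot 5 = \frac{5}{4}$)
$- 20 \left(-1 + w{\left(-2 \right)}\right) = - 20 \left(-1 + \frac{5}{4}\right) = \left(-20\right) \frac{1}{4} = -5$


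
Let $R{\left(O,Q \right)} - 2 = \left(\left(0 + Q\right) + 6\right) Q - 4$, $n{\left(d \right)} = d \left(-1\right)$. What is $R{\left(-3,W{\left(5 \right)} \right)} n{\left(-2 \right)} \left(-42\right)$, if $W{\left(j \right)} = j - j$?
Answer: $168$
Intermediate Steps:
$W{\left(j \right)} = 0$
$n{\left(d \right)} = - d$
$R{\left(O,Q \right)} = -2 + Q \left(6 + Q\right)$ ($R{\left(O,Q \right)} = 2 + \left(\left(\left(0 + Q\right) + 6\right) Q - 4\right) = 2 + \left(\left(Q + 6\right) Q - 4\right) = 2 + \left(\left(6 + Q\right) Q - 4\right) = 2 + \left(Q \left(6 + Q\right) - 4\right) = 2 + \left(-4 + Q \left(6 + Q\right)\right) = -2 + Q \left(6 + Q\right)$)
$R{\left(-3,W{\left(5 \right)} \right)} n{\left(-2 \right)} \left(-42\right) = \left(-2 + 0^{2} + 6 \cdot 0\right) \left(\left(-1\right) \left(-2\right)\right) \left(-42\right) = \left(-2 + 0 + 0\right) 2 \left(-42\right) = \left(-2\right) 2 \left(-42\right) = \left(-4\right) \left(-42\right) = 168$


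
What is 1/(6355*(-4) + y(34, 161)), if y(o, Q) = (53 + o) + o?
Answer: -1/25299 ≈ -3.9527e-5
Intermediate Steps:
y(o, Q) = 53 + 2*o
1/(6355*(-4) + y(34, 161)) = 1/(6355*(-4) + (53 + 2*34)) = 1/(-25420 + (53 + 68)) = 1/(-25420 + 121) = 1/(-25299) = -1/25299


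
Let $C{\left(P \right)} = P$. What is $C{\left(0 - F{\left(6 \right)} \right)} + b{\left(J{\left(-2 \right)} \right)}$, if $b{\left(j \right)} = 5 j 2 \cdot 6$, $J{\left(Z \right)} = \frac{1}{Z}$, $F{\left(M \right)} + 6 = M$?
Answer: $-30$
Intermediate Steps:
$F{\left(M \right)} = -6 + M$
$b{\left(j \right)} = 60 j$ ($b{\left(j \right)} = 5 j 12 = 60 j$)
$C{\left(0 - F{\left(6 \right)} \right)} + b{\left(J{\left(-2 \right)} \right)} = \left(0 - \left(-6 + 6\right)\right) + \frac{60}{-2} = \left(0 - 0\right) + 60 \left(- \frac{1}{2}\right) = \left(0 + 0\right) - 30 = 0 - 30 = -30$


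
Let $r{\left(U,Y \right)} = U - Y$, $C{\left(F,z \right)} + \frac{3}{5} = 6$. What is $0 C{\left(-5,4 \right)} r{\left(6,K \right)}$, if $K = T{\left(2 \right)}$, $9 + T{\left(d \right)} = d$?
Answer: $0$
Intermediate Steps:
$T{\left(d \right)} = -9 + d$
$C{\left(F,z \right)} = \frac{27}{5}$ ($C{\left(F,z \right)} = - \frac{3}{5} + 6 = \frac{27}{5}$)
$K = -7$ ($K = -9 + 2 = -7$)
$0 C{\left(-5,4 \right)} r{\left(6,K \right)} = 0 \cdot \frac{27}{5} \left(6 - -7\right) = 0 \left(6 + 7\right) = 0 \cdot 13 = 0$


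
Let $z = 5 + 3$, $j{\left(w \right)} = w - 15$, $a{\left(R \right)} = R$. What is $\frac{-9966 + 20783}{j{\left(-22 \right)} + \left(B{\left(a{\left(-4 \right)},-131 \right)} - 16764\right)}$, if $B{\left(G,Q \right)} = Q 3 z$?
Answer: $- \frac{10817}{19945} \approx -0.54234$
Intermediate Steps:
$j{\left(w \right)} = -15 + w$
$z = 8$
$B{\left(G,Q \right)} = 24 Q$ ($B{\left(G,Q \right)} = Q 3 \cdot 8 = 3 Q 8 = 24 Q$)
$\frac{-9966 + 20783}{j{\left(-22 \right)} + \left(B{\left(a{\left(-4 \right)},-131 \right)} - 16764\right)} = \frac{-9966 + 20783}{\left(-15 - 22\right) + \left(24 \left(-131\right) - 16764\right)} = \frac{10817}{-37 - 19908} = \frac{10817}{-19945} = 10817 \left(- \frac{1}{19945}\right) = - \frac{10817}{19945}$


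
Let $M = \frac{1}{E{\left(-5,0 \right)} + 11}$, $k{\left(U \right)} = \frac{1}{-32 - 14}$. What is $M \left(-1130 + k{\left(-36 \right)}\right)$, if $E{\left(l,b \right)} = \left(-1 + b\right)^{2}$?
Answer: $- \frac{17327}{184} \approx -94.168$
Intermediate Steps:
$k{\left(U \right)} = - \frac{1}{46}$ ($k{\left(U \right)} = \frac{1}{-46} = - \frac{1}{46}$)
$M = \frac{1}{12}$ ($M = \frac{1}{\left(-1 + 0\right)^{2} + 11} = \frac{1}{\left(-1\right)^{2} + 11} = \frac{1}{1 + 11} = \frac{1}{12} \approx 0.083333$)
$M \left(-1130 + k{\left(-36 \right)}\right) = \frac{-1130 - \frac{1}{46}}{12} = \frac{1}{12} \left(- \frac{51981}{46}\right) = - \frac{17327}{184}$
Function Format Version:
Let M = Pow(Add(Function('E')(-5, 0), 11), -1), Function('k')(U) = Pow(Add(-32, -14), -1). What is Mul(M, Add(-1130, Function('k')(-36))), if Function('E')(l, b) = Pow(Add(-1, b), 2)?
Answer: Rational(-17327, 184) ≈ -94.168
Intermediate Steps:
Function('k')(U) = Rational(-1, 46) (Function('k')(U) = Pow(-46, -1) = Rational(-1, 46))
M = Rational(1, 12) (M = Pow(Add(Pow(Add(-1, 0), 2), 11), -1) = Pow(Add(Pow(-1, 2), 11), -1) = Pow(Add(1, 11), -1) = Pow(12, -1) = Rational(1, 12) ≈ 0.083333)
Mul(M, Add(-1130, Function('k')(-36))) = Mul(Rational(1, 12), Add(-1130, Rational(-1, 46))) = Mul(Rational(1, 12), Rational(-51981, 46)) = Rational(-17327, 184)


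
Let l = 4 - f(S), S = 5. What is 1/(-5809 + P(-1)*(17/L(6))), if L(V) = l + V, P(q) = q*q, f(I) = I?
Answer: -5/29028 ≈ -0.00017225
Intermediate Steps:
P(q) = q²
l = -1 (l = 4 - 1*5 = 4 - 5 = -1)
L(V) = -1 + V
1/(-5809 + P(-1)*(17/L(6))) = 1/(-5809 + (-1)²*(17/(-1 + 6))) = 1/(-5809 + 1*(17/5)) = 1/(-5809 + 17/5) = 1/(-29028/5) = -5/29028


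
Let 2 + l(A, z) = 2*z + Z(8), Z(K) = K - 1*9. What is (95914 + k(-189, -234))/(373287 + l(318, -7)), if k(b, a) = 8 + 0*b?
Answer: 47961/186635 ≈ 0.25698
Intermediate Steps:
Z(K) = -9 + K (Z(K) = K - 9 = -9 + K)
l(A, z) = -3 + 2*z (l(A, z) = -2 + (2*z + (-9 + 8)) = -2 + (2*z - 1) = -2 + (-1 + 2*z) = -3 + 2*z)
k(b, a) = 8 (k(b, a) = 8 + 0 = 8)
(95914 + k(-189, -234))/(373287 + l(318, -7)) = (95914 + 8)/(373287 + (-3 + 2*(-7))) = 95922/(373287 + (-3 - 14)) = 95922/(373287 - 17) = 95922/373270 = 95922*(1/373270) = 47961/186635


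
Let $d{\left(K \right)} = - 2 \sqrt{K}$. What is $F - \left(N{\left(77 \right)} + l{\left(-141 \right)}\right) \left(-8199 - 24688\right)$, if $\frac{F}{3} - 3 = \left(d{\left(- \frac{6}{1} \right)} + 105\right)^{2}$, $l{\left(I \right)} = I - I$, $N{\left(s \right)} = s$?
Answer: $2565311 - 1260 i \sqrt{6} \approx 2.5653 \cdot 10^{6} - 3086.4 i$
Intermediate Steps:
$l{\left(I \right)} = 0$
$F = 9 + 3 \left(105 - 2 i \sqrt{6}\right)^{2}$ ($F = 9 + 3 \left(- 2 \sqrt{- \frac{6}{1}} + 105\right)^{2} = 9 + 3 \left(- 2 \sqrt{\left(-6\right) 1} + 105\right)^{2} = 9 + 3 \left(- 2 \sqrt{-6} + 105\right)^{2} = 9 + 3 \left(- 2 i \sqrt{6} + 105\right)^{2} = 9 + 3 \left(105 - 2 i \sqrt{6}\right)^{2} \approx 33012.0 - 3086.4 i$)
$F - \left(N{\left(77 \right)} + l{\left(-141 \right)}\right) \left(-8199 - 24688\right) = \left(33012 - 1260 i \sqrt{6}\right) - \left(77 + 0\right) \left(-8199 - 24688\right) = \left(33012 - 1260 i \sqrt{6}\right) - 77 \left(-32887\right) = \left(33012 - 1260 i \sqrt{6}\right) - -2532299 = \left(33012 - 1260 i \sqrt{6}\right) + 2532299 = 2565311 - 1260 i \sqrt{6}$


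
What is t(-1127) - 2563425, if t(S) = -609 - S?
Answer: -2562907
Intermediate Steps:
t(-1127) - 2563425 = (-609 - 1*(-1127)) - 2563425 = (-609 + 1127) - 2563425 = 518 - 2563425 = -2562907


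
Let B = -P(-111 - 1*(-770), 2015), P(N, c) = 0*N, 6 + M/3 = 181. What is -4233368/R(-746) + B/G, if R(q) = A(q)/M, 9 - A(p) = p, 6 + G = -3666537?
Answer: -444503640/151 ≈ -2.9437e+6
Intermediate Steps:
G = -3666543 (G = -6 - 3666537 = -3666543)
A(p) = 9 - p
M = 525 (M = -18 + 3*181 = -18 + 543 = 525)
P(N, c) = 0
B = 0 (B = -1*0 = 0)
R(q) = 3/175 - q/525 (R(q) = (9 - q)/525 = (9 - q)*(1/525) = 3/175 - q/525)
-4233368/R(-746) + B/G = -4233368/(3/175 - 1/525*(-746)) + 0/(-3666543) = -4233368/(3/175 + 746/525) + 0*(-1/3666543) = -4233368/151/105 + 0 = -4233368*105/151 + 0 = -444503640/151 + 0 = -444503640/151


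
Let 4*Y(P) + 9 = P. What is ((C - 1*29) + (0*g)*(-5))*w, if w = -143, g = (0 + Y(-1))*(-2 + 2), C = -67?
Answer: 13728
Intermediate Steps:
Y(P) = -9/4 + P/4
g = 0 (g = (0 + (-9/4 + (1/4)*(-1)))*(-2 + 2) = (0 + (-9/4 - 1/4))*0 = (0 - 5/2)*0 = -5/2*0 = 0)
((C - 1*29) + (0*g)*(-5))*w = ((-67 - 1*29) + (0*0)*(-5))*(-143) = ((-67 - 29) + 0*(-5))*(-143) = (-96 + 0)*(-143) = -96*(-143) = 13728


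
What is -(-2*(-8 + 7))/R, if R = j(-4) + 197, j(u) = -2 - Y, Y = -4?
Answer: -2/199 ≈ -0.010050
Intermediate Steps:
j(u) = 2 (j(u) = -2 - 1*(-4) = -2 + 4 = 2)
R = 199 (R = 2 + 197 = 199)
-(-2*(-8 + 7))/R = -(-2*(-8 + 7))/199 = -(-2*(-1))/199 = -(-1*(-2))/199 = -2/199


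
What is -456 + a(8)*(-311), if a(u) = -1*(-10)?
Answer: -3566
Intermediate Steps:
a(u) = 10
-456 + a(8)*(-311) = -456 + 10*(-311) = -456 - 3110 = -3566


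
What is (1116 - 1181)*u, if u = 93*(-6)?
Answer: 36270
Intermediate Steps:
u = -558
(1116 - 1181)*u = (1116 - 1181)*(-558) = -65*(-558) = 36270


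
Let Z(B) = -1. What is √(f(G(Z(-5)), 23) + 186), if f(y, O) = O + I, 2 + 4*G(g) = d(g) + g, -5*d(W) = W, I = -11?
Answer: 3*√22 ≈ 14.071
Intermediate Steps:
d(W) = -W/5
G(g) = -½ + g/5 (G(g) = -½ + (-g/5 + g)/4 = -½ + (4*g/5)/4 = -½ + g/5)
f(y, O) = -11 + O (f(y, O) = O - 11 = -11 + O)
√(f(G(Z(-5)), 23) + 186) = √((-11 + 23) + 186) = √(12 + 186) = √198 = 3*√22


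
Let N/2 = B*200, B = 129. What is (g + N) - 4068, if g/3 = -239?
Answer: 46815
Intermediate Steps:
g = -717 (g = 3*(-239) = -717)
N = 51600 (N = 2*(129*200) = 2*25800 = 51600)
(g + N) - 4068 = (-717 + 51600) - 4068 = 50883 - 4068 = 46815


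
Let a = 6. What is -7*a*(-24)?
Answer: 1008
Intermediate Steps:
-7*a*(-24) = -7*6*(-24) = -42*(-24) = 1008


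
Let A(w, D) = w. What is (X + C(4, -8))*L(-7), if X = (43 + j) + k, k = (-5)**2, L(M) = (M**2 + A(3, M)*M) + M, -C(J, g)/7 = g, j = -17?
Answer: 2247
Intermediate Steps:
C(J, g) = -7*g
L(M) = M**2 + 4*M (L(M) = (M**2 + 3*M) + M = M**2 + 4*M)
k = 25
X = 51 (X = (43 - 17) + 25 = 26 + 25 = 51)
(X + C(4, -8))*L(-7) = (51 - 7*(-8))*(-7*(4 - 7)) = (51 + 56)*(-7*(-3)) = 107*21 = 2247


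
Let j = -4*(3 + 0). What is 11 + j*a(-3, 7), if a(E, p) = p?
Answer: -73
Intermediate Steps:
j = -12 (j = -4*3 = -12)
11 + j*a(-3, 7) = 11 - 12*7 = 11 - 84 = -73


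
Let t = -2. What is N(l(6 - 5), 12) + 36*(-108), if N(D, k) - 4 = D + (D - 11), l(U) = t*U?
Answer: -3899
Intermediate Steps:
l(U) = -2*U
N(D, k) = -7 + 2*D (N(D, k) = 4 + (D + (D - 11)) = 4 + (D + (-11 + D)) = 4 + (-11 + 2*D) = -7 + 2*D)
N(l(6 - 5), 12) + 36*(-108) = (-7 + 2*(-2*(6 - 5))) + 36*(-108) = (-7 + 2*(-2*1)) - 3888 = (-7 + 2*(-2)) - 3888 = (-7 - 4) - 3888 = -11 - 3888 = -3899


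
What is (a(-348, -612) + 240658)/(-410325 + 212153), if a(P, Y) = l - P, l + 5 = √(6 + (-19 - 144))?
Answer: -241001/198172 - I*√157/198172 ≈ -1.2161 - 6.3228e-5*I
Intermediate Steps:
l = -5 + I*√157 (l = -5 + √(6 + (-19 - 144)) = -5 + √(6 - 163) = -5 + √(-157) = -5 + I*√157 ≈ -5.0 + 12.53*I)
a(P, Y) = -5 - P + I*√157 (a(P, Y) = (-5 + I*√157) - P = -5 - P + I*√157)
(a(-348, -612) + 240658)/(-410325 + 212153) = ((-5 - 1*(-348) + I*√157) + 240658)/(-410325 + 212153) = ((-5 + 348 + I*√157) + 240658)/(-198172) = ((343 + I*√157) + 240658)*(-1/198172) = (241001 + I*√157)*(-1/198172) = -241001/198172 - I*√157/198172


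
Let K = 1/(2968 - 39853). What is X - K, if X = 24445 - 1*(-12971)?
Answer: 1380089161/36885 ≈ 37416.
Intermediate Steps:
X = 37416 (X = 24445 + 12971 = 37416)
K = -1/36885 (K = 1/(-36885) = -1/36885 ≈ -2.7111e-5)
X - K = 37416 - 1*(-1/36885) = 37416 + 1/36885 = 1380089161/36885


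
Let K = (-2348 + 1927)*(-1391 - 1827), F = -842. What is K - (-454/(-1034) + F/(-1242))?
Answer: 434960601722/321057 ≈ 1.3548e+6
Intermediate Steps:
K = 1354778 (K = -421*(-3218) = 1354778)
K - (-454/(-1034) + F/(-1242)) = 1354778 - (-454/(-1034) - 842/(-1242)) = 1354778 - (-454*(-1/1034) - 842*(-1/1242)) = 1354778 - (227/517 + 421/621) = 1354778 - 1*358624/321057 = 1354778 - 358624/321057 = 434960601722/321057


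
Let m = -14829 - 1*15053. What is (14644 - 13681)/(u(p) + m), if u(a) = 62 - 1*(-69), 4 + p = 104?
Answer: -321/9917 ≈ -0.032369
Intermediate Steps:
m = -29882 (m = -14829 - 15053 = -29882)
p = 100 (p = -4 + 104 = 100)
u(a) = 131 (u(a) = 62 + 69 = 131)
(14644 - 13681)/(u(p) + m) = (14644 - 13681)/(131 - 29882) = 963/(-29751) = 963*(-1/29751) = -321/9917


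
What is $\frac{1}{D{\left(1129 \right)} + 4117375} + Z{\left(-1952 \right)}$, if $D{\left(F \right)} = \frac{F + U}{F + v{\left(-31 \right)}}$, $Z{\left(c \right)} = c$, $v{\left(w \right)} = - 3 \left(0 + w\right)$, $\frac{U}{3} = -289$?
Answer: $- \frac{4910678131101}{2515716256} \approx -1952.0$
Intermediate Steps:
$U = -867$ ($U = 3 \left(-289\right) = -867$)
$v{\left(w \right)} = - 3 w$
$D{\left(F \right)} = \frac{-867 + F}{93 + F}$ ($D{\left(F \right)} = \frac{F - 867}{F - -93} = \frac{-867 + F}{F + 93} = \frac{-867 + F}{93 + F}$)
$\frac{1}{D{\left(1129 \right)} + 4117375} + Z{\left(-1952 \right)} = \frac{1}{\frac{-867 + 1129}{93 + 1129} + 4117375} - 1952 = \frac{1}{\frac{1}{1222} \cdot 262 + 4117375} - 1952 = \frac{1}{\frac{131}{611} + 4117375} - 1952 = \frac{1}{\frac{2515716256}{611}} - 1952 = \frac{611}{2515716256} - 1952 = - \frac{4910678131101}{2515716256}$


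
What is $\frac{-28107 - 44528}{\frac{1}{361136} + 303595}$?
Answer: $- \frac{26231113360}{109639083921} \approx -0.23925$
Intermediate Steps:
$\frac{-28107 - 44528}{\frac{1}{361136} + 303595} = - \frac{72635}{\frac{1}{361136} + 303595} = - \frac{72635}{\frac{109639083921}{361136}} = \left(-72635\right) \frac{361136}{109639083921} = - \frac{26231113360}{109639083921}$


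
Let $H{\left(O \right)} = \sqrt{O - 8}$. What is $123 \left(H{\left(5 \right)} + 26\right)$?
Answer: $3198 + 123 i \sqrt{3} \approx 3198.0 + 213.04 i$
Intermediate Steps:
$H{\left(O \right)} = \sqrt{-8 + O}$
$123 \left(H{\left(5 \right)} + 26\right) = 123 \left(\sqrt{-8 + 5} + 26\right) = 123 \left(\sqrt{-3} + 26\right) = 123 \left(i \sqrt{3} + 26\right) = 123 \left(26 + i \sqrt{3}\right) = 3198 + 123 i \sqrt{3}$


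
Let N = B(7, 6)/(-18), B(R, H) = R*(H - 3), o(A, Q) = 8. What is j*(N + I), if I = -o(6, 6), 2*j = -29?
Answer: 1595/12 ≈ 132.92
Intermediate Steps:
j = -29/2 (j = (1/2)*(-29) = -29/2 ≈ -14.500)
I = -8 (I = -1*8 = -8)
B(R, H) = R*(-3 + H)
N = -7/6 (N = (7*(-3 + 6))/(-18) = (7*3)*(-1/18) = 21*(-1/18) = -7/6 ≈ -1.1667)
j*(N + I) = -29*(-7/6 - 8)/2 = -29/2*(-55/6) = 1595/12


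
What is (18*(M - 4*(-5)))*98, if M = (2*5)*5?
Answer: 123480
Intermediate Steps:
M = 50 (M = 10*5 = 50)
(18*(M - 4*(-5)))*98 = (18*(50 - 4*(-5)))*98 = (18*(50 + 20))*98 = (18*70)*98 = 1260*98 = 123480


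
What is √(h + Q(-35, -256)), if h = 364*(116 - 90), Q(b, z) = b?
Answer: √9429 ≈ 97.103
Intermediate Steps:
h = 9464 (h = 364*26 = 9464)
√(h + Q(-35, -256)) = √(9464 - 35) = √9429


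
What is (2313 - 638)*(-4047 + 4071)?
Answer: 40200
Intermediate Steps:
(2313 - 638)*(-4047 + 4071) = 1675*24 = 40200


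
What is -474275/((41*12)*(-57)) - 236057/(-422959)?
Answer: 96515539/5524668 ≈ 17.470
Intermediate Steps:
-474275/((41*12)*(-57)) - 236057/(-422959) = -474275/(492*(-57)) - 236057*(-1/422959) = -474275/(-28044) + 2089/3743 = -474275*(-1/28044) + 2089/3743 = 474275/28044 + 2089/3743 = 96515539/5524668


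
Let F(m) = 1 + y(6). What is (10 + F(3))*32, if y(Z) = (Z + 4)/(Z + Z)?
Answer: 1136/3 ≈ 378.67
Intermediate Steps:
y(Z) = (4 + Z)/(2*Z) (y(Z) = (4 + Z)/((2*Z)) = (4 + Z)*(1/(2*Z)) = (4 + Z)/(2*Z))
F(m) = 11/6 (F(m) = 1 + (½)*(4 + 6)/6 = 1 + (½)*(⅙)*10 = 1 + ⅚ = 11/6)
(10 + F(3))*32 = (10 + 11/6)*32 = (71/6)*32 = 1136/3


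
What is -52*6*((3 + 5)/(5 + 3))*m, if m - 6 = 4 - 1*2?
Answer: -2496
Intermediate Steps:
m = 8 (m = 6 + (4 - 1*2) = 6 + (4 - 2) = 6 + 2 = 8)
-52*6*((3 + 5)/(5 + 3))*m = -52*6*((3 + 5)/(5 + 3))*8 = -52*6*(8/8)*8 = -52*6*(8*(1/8))*8 = -52*6*1*8 = -312*8 = -52*48 = -2496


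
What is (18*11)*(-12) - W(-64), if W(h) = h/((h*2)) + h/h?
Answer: -4755/2 ≈ -2377.5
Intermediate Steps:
W(h) = 3/2 (W(h) = h/((2*h)) + 1 = h*(1/(2*h)) + 1 = ½ + 1 = 3/2)
(18*11)*(-12) - W(-64) = (18*11)*(-12) - 1*3/2 = 198*(-12) - 3/2 = -2376 - 3/2 = -4755/2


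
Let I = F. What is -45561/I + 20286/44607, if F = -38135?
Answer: 935315379/567029315 ≈ 1.6495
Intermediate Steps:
I = -38135
-45561/I + 20286/44607 = -45561/(-38135) + 20286/44607 = -45561*(-1/38135) + 20286*(1/44607) = 45561/38135 + 6762/14869 = 935315379/567029315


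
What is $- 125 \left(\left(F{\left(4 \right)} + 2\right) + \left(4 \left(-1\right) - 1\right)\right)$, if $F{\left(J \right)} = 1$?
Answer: $250$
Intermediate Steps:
$- 125 \left(\left(F{\left(4 \right)} + 2\right) + \left(4 \left(-1\right) - 1\right)\right) = - 125 \left(\left(1 + 2\right) + \left(4 \left(-1\right) - 1\right)\right) = - 125 \left(3 - 5\right) = \left(-125\right) \left(-2\right) = 250$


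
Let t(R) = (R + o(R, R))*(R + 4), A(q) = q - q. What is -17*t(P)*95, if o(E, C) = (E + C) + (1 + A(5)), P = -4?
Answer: 0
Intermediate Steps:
A(q) = 0
o(E, C) = 1 + C + E (o(E, C) = (E + C) + (1 + 0) = (C + E) + 1 = 1 + C + E)
t(R) = (1 + 3*R)*(4 + R) (t(R) = (R + (1 + R + R))*(R + 4) = (R + (1 + 2*R))*(4 + R) = (1 + 3*R)*(4 + R))
-17*t(P)*95 = -17*(4 + 3*(-4)**2 + 13*(-4))*95 = -17*(4 + 3*16 - 52)*95 = -17*(4 + 48 - 52)*95 = -17*0*95 = 0*95 = 0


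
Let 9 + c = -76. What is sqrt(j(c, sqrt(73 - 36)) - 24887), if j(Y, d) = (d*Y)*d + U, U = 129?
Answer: I*sqrt(27903) ≈ 167.04*I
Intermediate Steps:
c = -85 (c = -9 - 76 = -85)
j(Y, d) = 129 + Y*d**2 (j(Y, d) = (d*Y)*d + 129 = (Y*d)*d + 129 = Y*d**2 + 129 = 129 + Y*d**2)
sqrt(j(c, sqrt(73 - 36)) - 24887) = sqrt((129 - 85*(sqrt(73 - 36))**2) - 24887) = sqrt((129 - 85*(sqrt(37))**2) - 24887) = sqrt((129 - 85*37) - 24887) = sqrt((129 - 3145) - 24887) = sqrt(-3016 - 24887) = sqrt(-27903) = I*sqrt(27903)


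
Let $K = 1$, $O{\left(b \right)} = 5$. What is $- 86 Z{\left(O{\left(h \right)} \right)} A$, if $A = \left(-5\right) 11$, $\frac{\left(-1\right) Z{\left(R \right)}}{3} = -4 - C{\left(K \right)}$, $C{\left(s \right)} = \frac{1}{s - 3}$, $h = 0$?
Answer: $49665$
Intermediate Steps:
$C{\left(s \right)} = \frac{1}{-3 + s}$
$Z{\left(R \right)} = \frac{21}{2}$ ($Z{\left(R \right)} = - 3 \left(-4 - \frac{1}{-3 + 1}\right) = - 3 \left(-4 - \frac{1}{-2}\right) = - 3 \left(-4 - - \frac{1}{2}\right) = - 3 \left(-4 + \frac{1}{2}\right) = \left(-3\right) \left(- \frac{7}{2}\right) = \frac{21}{2}$)
$A = -55$
$- 86 Z{\left(O{\left(h \right)} \right)} A = \left(-86\right) \frac{21}{2} \left(-55\right) = \left(-903\right) \left(-55\right) = 49665$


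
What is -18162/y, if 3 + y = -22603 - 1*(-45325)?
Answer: -6054/7573 ≈ -0.79942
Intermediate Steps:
y = 22719 (y = -3 + (-22603 - 1*(-45325)) = -3 + (-22603 + 45325) = -3 + 22722 = 22719)
-18162/y = -18162/22719 = -18162*1/22719 = -6054/7573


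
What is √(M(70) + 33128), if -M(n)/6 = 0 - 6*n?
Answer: 8*√557 ≈ 188.81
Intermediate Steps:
M(n) = 36*n (M(n) = -6*(0 - 6*n) = -(-36)*n = 36*n)
√(M(70) + 33128) = √(36*70 + 33128) = √(2520 + 33128) = √35648 = 8*√557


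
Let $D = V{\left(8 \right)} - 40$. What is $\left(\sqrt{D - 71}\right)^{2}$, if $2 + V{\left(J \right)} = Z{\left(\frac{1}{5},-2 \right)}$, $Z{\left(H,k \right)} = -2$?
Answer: $-115$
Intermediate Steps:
$V{\left(J \right)} = -4$ ($V{\left(J \right)} = -2 - 2 = -4$)
$D = -44$ ($D = -4 - 40 = -44$)
$\left(\sqrt{D - 71}\right)^{2} = \left(\sqrt{-44 - 71}\right)^{2} = \left(\sqrt{-115}\right)^{2} = \left(i \sqrt{115}\right)^{2} = -115$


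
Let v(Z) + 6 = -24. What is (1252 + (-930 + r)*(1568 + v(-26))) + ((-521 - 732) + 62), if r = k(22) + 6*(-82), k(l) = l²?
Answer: -1442583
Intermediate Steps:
v(Z) = -30 (v(Z) = -6 - 24 = -30)
r = -8 (r = 22² + 6*(-82) = 484 - 492 = -8)
(1252 + (-930 + r)*(1568 + v(-26))) + ((-521 - 732) + 62) = (1252 + (-930 - 8)*(1568 - 30)) + ((-521 - 732) + 62) = (1252 - 938*1538) + (-1253 + 62) = (1252 - 1442644) - 1191 = -1441392 - 1191 = -1442583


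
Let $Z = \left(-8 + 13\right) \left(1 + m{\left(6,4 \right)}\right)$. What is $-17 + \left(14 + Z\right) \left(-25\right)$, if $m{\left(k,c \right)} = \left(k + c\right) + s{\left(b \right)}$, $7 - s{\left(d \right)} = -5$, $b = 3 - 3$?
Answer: $-3242$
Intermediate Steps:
$b = 0$
$s{\left(d \right)} = 12$ ($s{\left(d \right)} = 7 - -5 = 7 + 5 = 12$)
$m{\left(k,c \right)} = 12 + c + k$ ($m{\left(k,c \right)} = \left(k + c\right) + 12 = \left(c + k\right) + 12 = 12 + c + k$)
$Z = 115$ ($Z = \left(-8 + 13\right) \left(1 + \left(12 + 4 + 6\right)\right) = 5 \left(1 + 22\right) = 5 \cdot 23 = 115$)
$-17 + \left(14 + Z\right) \left(-25\right) = -17 + \left(14 + 115\right) \left(-25\right) = -17 + 129 \left(-25\right) = -17 - 3225 = -3242$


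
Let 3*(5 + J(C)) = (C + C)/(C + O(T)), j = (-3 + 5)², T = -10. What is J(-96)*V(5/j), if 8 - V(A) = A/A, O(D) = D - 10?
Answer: -903/29 ≈ -31.138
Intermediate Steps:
j = 4 (j = 2² = 4)
O(D) = -10 + D
J(C) = -5 + 2*C/(3*(-20 + C)) (J(C) = -5 + ((C + C)/(C + (-10 - 10)))/3 = -5 + ((2*C)/(C - 20))/3 = -5 + ((2*C)/(-20 + C))/3 = -5 + (2*C/(-20 + C))/3 = -5 + 2*C/(3*(-20 + C)))
V(A) = 7 (V(A) = 8 - A/A = 8 - 1*1 = 8 - 1 = 7)
J(-96)*V(5/j) = ((300 - 13*(-96))/(3*(-20 - 96)))*7 = ((⅓)*(300 + 1248)/(-116))*7 = ((⅓)*(-1/116)*1548)*7 = -129/29*7 = -903/29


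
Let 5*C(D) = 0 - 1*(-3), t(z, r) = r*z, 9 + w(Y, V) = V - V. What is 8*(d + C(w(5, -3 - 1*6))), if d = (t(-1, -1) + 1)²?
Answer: 184/5 ≈ 36.800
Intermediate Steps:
w(Y, V) = -9 (w(Y, V) = -9 + (V - V) = -9 + 0 = -9)
C(D) = ⅗ (C(D) = (0 - 1*(-3))/5 = (0 + 3)/5 = (⅕)*3 = ⅗)
d = 4 (d = (-1*(-1) + 1)² = (1 + 1)² = 2² = 4)
8*(d + C(w(5, -3 - 1*6))) = 8*(4 + ⅗) = 8*(23/5) = 184/5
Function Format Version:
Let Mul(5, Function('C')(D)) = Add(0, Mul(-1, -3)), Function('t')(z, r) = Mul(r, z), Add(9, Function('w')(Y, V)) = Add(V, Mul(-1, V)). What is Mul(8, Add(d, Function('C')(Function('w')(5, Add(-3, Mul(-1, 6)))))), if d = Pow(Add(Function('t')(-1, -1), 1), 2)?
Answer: Rational(184, 5) ≈ 36.800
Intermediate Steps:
Function('w')(Y, V) = -9 (Function('w')(Y, V) = Add(-9, Add(V, Mul(-1, V))) = Add(-9, 0) = -9)
Function('C')(D) = Rational(3, 5) (Function('C')(D) = Mul(Rational(1, 5), Add(0, Mul(-1, -3))) = Mul(Rational(1, 5), Add(0, 3)) = Mul(Rational(1, 5), 3) = Rational(3, 5))
d = 4 (d = Pow(Add(Mul(-1, -1), 1), 2) = Pow(Add(1, 1), 2) = Pow(2, 2) = 4)
Mul(8, Add(d, Function('C')(Function('w')(5, Add(-3, Mul(-1, 6)))))) = Mul(8, Add(4, Rational(3, 5))) = Mul(8, Rational(23, 5)) = Rational(184, 5)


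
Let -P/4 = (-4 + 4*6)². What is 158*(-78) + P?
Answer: -13924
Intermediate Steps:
P = -1600 (P = -4*(-4 + 4*6)² = -4*(-4 + 24)² = -4*20² = -4*400 = -1600)
158*(-78) + P = 158*(-78) - 1600 = -12324 - 1600 = -13924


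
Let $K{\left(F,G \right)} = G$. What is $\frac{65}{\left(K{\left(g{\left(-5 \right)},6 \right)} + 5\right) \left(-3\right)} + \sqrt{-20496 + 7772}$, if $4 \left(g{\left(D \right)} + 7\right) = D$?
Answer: $- \frac{65}{33} + 2 i \sqrt{3181} \approx -1.9697 + 112.8 i$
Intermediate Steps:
$g{\left(D \right)} = -7 + \frac{D}{4}$
$\frac{65}{\left(K{\left(g{\left(-5 \right)},6 \right)} + 5\right) \left(-3\right)} + \sqrt{-20496 + 7772} = \frac{65}{\left(6 + 5\right) \left(-3\right)} + \sqrt{-20496 + 7772} = \frac{65}{11 \left(-3\right)} + \sqrt{-12724} = \frac{65}{-33} + 2 i \sqrt{3181} = 65 \left(- \frac{1}{33}\right) + 2 i \sqrt{3181} = - \frac{65}{33} + 2 i \sqrt{3181}$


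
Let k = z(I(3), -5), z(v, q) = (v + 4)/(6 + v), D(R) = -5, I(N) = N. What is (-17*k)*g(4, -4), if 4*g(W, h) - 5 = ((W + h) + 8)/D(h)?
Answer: -2023/180 ≈ -11.239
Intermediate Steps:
z(v, q) = (4 + v)/(6 + v)
k = 7/9 (k = (4 + 3)/(6 + 3) = 7/9 ≈ 0.77778)
g(W, h) = 17/20 - W/20 - h/20 (g(W, h) = 5/4 + (((W + h) + 8)/(-5))/4 = 5/4 + ((8 + W + h)*(-⅕))/4 = 5/4 + (-8/5 - W/5 - h/5)/4 = 5/4 + (-⅖ - W/20 - h/20) = 17/20 - W/20 - h/20)
(-17*k)*g(4, -4) = (-17*7/9)*(17/20 - 1/20*4 - 1/20*(-4)) = -119*(17/20 - ⅕ + ⅕)/9 = -119/9*17/20 = -2023/180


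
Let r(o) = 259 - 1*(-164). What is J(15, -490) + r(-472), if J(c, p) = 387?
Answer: 810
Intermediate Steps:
r(o) = 423 (r(o) = 259 + 164 = 423)
J(15, -490) + r(-472) = 387 + 423 = 810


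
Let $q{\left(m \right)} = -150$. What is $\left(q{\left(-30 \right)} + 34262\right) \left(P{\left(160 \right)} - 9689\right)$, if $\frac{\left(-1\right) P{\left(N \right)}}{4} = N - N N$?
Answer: $3140725952$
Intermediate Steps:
$P{\left(N \right)} = - 4 N + 4 N^{2}$ ($P{\left(N \right)} = - 4 \left(N - N N\right) = - 4 \left(N - N^{2}\right) = - 4 N + 4 N^{2}$)
$\left(q{\left(-30 \right)} + 34262\right) \left(P{\left(160 \right)} - 9689\right) = \left(-150 + 34262\right) \left(4 \cdot 160 \left(-1 + 160\right) - 9689\right) = 34112 \left(4 \cdot 160 \cdot 159 - 9689\right) = 34112 \left(101760 - 9689\right) = 34112 \cdot 92071 = 3140725952$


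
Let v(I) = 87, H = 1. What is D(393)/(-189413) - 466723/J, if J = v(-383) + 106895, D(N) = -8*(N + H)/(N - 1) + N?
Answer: -4333784777817/992925296734 ≈ -4.3647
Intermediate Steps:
D(N) = N - 8*(1 + N)/(-1 + N) (D(N) = -8*(N + 1)/(N - 1) + N = -8*(1 + N)/(-1 + N) + N = N - 8*(1 + N)/(-1 + N))
J = 106982 (J = 87 + 106895 = 106982)
D(393)/(-189413) - 466723/J = ((-8 + 393**2 - 9*393)/(-1 + 393))/(-189413) - 466723/106982 = ((-8 + 154449 - 3537)/392)*(-1/189413) - 466723*1/106982 = ((1/392)*150904)*(-1/189413) - 466723/106982 = (18863/49)*(-1/189413) - 466723/106982 = -18863/9281237 - 466723/106982 = -4333784777817/992925296734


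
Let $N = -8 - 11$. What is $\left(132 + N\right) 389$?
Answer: $43957$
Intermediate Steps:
$N = -19$ ($N = -8 - 11 = -19$)
$\left(132 + N\right) 389 = \left(132 - 19\right) 389 = 113 \cdot 389 = 43957$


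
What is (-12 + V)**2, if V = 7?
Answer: 25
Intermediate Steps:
(-12 + V)**2 = (-12 + 7)**2 = (-5)**2 = 25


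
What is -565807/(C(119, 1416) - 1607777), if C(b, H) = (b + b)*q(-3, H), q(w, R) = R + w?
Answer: 565807/1271483 ≈ 0.44500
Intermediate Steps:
C(b, H) = 2*b*(-3 + H) (C(b, H) = (b + b)*(H - 3) = (2*b)*(-3 + H) = 2*b*(-3 + H))
-565807/(C(119, 1416) - 1607777) = -565807/(2*119*(-3 + 1416) - 1607777) = -565807/(2*119*1413 - 1607777) = -565807/(336294 - 1607777) = -565807/(-1271483) = -565807*(-1/1271483) = 565807/1271483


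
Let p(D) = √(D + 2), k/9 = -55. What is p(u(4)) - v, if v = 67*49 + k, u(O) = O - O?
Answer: -2788 + √2 ≈ -2786.6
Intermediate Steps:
k = -495 (k = 9*(-55) = -495)
u(O) = 0
p(D) = √(2 + D)
v = 2788 (v = 67*49 - 495 = 3283 - 495 = 2788)
p(u(4)) - v = √(2 + 0) - 1*2788 = √2 - 2788 = -2788 + √2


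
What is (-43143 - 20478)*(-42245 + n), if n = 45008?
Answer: -175784823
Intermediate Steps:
(-43143 - 20478)*(-42245 + n) = (-43143 - 20478)*(-42245 + 45008) = -63621*2763 = -175784823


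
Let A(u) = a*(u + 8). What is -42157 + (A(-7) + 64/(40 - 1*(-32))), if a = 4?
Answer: -379369/9 ≈ -42152.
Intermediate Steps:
A(u) = 32 + 4*u (A(u) = 4*(u + 8) = 4*(8 + u) = 32 + 4*u)
-42157 + (A(-7) + 64/(40 - 1*(-32))) = -42157 + ((32 + 4*(-7)) + 64/(40 - 1*(-32))) = -42157 + ((32 - 28) + 64/(40 + 32)) = -42157 + (4 + 64/72) = -42157 + (4 + (1/72)*64) = -42157 + (4 + 8/9) = -42157 + 44/9 = -379369/9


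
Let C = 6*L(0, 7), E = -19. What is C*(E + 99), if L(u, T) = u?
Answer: 0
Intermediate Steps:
C = 0 (C = 6*0 = 0)
C*(E + 99) = 0*(-19 + 99) = 0*80 = 0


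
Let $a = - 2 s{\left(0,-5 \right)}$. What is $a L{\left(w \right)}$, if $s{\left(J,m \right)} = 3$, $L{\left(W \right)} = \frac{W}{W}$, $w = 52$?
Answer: $-6$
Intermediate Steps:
$L{\left(W \right)} = 1$
$a = -6$ ($a = \left(-2\right) 3 = -6$)
$a L{\left(w \right)} = \left(-6\right) 1 = -6$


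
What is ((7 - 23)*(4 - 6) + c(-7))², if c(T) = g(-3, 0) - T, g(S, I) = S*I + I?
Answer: 1521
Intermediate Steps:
g(S, I) = I + I*S (g(S, I) = I*S + I = I + I*S)
c(T) = -T (c(T) = 0*(1 - 3) - T = 0*(-2) - T = 0 - T = -T)
((7 - 23)*(4 - 6) + c(-7))² = ((7 - 23)*(4 - 6) - 1*(-7))² = (-16*(-2) + 7)² = (32 + 7)² = 39² = 1521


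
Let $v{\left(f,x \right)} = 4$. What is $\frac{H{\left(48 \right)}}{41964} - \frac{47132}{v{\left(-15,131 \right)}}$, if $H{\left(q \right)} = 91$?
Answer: $- \frac{38035517}{3228} \approx -11783.0$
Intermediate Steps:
$\frac{H{\left(48 \right)}}{41964} - \frac{47132}{v{\left(-15,131 \right)}} = \frac{91}{41964} - \frac{47132}{4} = 91 \cdot \frac{1}{41964} - 11783 = \frac{7}{3228} - 11783 = - \frac{38035517}{3228}$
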